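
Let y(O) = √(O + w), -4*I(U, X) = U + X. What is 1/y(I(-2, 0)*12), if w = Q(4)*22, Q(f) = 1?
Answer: √7/14 ≈ 0.18898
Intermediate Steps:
I(U, X) = -U/4 - X/4 (I(U, X) = -(U + X)/4 = -U/4 - X/4)
w = 22 (w = 1*22 = 22)
y(O) = √(22 + O) (y(O) = √(O + 22) = √(22 + O))
1/y(I(-2, 0)*12) = 1/(√(22 + (-¼*(-2) - ¼*0)*12)) = 1/(√(22 + (½ + 0)*12)) = 1/(√(22 + (½)*12)) = 1/(√(22 + 6)) = 1/(√28) = 1/(2*√7) = √7/14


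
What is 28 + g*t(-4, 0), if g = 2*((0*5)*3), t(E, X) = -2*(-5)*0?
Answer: 28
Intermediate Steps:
t(E, X) = 0 (t(E, X) = 10*0 = 0)
g = 0 (g = 2*(0*3) = 2*0 = 0)
28 + g*t(-4, 0) = 28 + 0*0 = 28 + 0 = 28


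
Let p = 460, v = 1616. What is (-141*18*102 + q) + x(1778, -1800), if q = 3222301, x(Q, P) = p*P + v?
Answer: 2137041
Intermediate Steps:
x(Q, P) = 1616 + 460*P (x(Q, P) = 460*P + 1616 = 1616 + 460*P)
(-141*18*102 + q) + x(1778, -1800) = (-141*18*102 + 3222301) + (1616 + 460*(-1800)) = (-2538*102 + 3222301) + (1616 - 828000) = (-258876 + 3222301) - 826384 = 2963425 - 826384 = 2137041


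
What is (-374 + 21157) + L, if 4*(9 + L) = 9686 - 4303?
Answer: 88479/4 ≈ 22120.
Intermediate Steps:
L = 5347/4 (L = -9 + (9686 - 4303)/4 = -9 + (¼)*5383 = -9 + 5383/4 = 5347/4 ≈ 1336.8)
(-374 + 21157) + L = (-374 + 21157) + 5347/4 = 20783 + 5347/4 = 88479/4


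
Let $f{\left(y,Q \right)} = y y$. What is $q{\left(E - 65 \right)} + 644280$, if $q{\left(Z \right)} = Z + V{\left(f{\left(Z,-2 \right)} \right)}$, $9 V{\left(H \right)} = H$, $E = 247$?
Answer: $\frac{5833282}{9} \approx 6.4814 \cdot 10^{5}$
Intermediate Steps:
$f{\left(y,Q \right)} = y^{2}$
$V{\left(H \right)} = \frac{H}{9}$
$q{\left(Z \right)} = Z + \frac{Z^{2}}{9}$
$q{\left(E - 65 \right)} + 644280 = \frac{\left(247 - 65\right) \left(9 + \left(247 - 65\right)\right)}{9} + 644280 = \frac{1}{9} \cdot 182 \left(9 + 182\right) + 644280 = \frac{1}{9} \cdot 182 \cdot 191 + 644280 = \frac{34762}{9} + 644280 = \frac{5833282}{9}$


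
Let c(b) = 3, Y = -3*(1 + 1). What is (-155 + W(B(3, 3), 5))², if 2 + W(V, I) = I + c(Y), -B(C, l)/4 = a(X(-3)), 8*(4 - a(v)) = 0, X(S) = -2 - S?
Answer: 22201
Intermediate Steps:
Y = -6 (Y = -3*2 = -6)
a(v) = 4 (a(v) = 4 - ⅛*0 = 4 + 0 = 4)
B(C, l) = -16 (B(C, l) = -4*4 = -16)
W(V, I) = 1 + I (W(V, I) = -2 + (I + 3) = -2 + (3 + I) = 1 + I)
(-155 + W(B(3, 3), 5))² = (-155 + (1 + 5))² = (-155 + 6)² = (-149)² = 22201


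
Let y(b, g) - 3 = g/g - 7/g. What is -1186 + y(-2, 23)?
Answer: -27193/23 ≈ -1182.3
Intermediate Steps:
y(b, g) = 4 - 7/g (y(b, g) = 3 + (g/g - 7/g) = 3 + (1 - 7/g) = 4 - 7/g)
-1186 + y(-2, 23) = -1186 + (4 - 7/23) = -1186 + 85/23 = -27193/23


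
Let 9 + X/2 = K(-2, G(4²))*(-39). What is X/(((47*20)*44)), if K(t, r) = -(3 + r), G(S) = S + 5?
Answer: 927/20680 ≈ 0.044826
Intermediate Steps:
G(S) = 5 + S
K(t, r) = -3 - r
X = 1854 (X = -18 + 2*((-3 - (5 + 4²))*(-39)) = -18 + 2*((-3 - (5 + 16))*(-39)) = -18 + 2*((-3 - 1*21)*(-39)) = -18 + 2*((-3 - 21)*(-39)) = -18 + 2*(-24*(-39)) = -18 + 2*936 = -18 + 1872 = 1854)
X/(((47*20)*44)) = 1854/(((47*20)*44)) = 1854/((940*44)) = 1854/41360 = 1854*(1/41360) = 927/20680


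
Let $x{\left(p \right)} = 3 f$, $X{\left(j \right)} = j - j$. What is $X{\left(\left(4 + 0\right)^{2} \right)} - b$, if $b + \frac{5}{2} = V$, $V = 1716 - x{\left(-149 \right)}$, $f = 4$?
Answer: $- \frac{3403}{2} \approx -1701.5$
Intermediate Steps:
$X{\left(j \right)} = 0$
$x{\left(p \right)} = 12$ ($x{\left(p \right)} = 3 \cdot 4 = 12$)
$V = 1704$ ($V = 1716 - 12 = 1704$)
$b = \frac{3403}{2}$ ($b = - \frac{5}{2} + 1704 = \frac{3403}{2} \approx 1701.5$)
$X{\left(\left(4 + 0\right)^{2} \right)} - b = 0 - \frac{3403}{2} = - \frac{3403}{2}$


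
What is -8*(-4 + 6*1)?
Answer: -16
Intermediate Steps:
-8*(-4 + 6*1) = -8*(-4 + 6) = -8*2 = -16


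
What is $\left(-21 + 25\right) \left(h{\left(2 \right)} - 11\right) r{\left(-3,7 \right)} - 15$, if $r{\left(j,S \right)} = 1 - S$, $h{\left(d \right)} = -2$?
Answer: $297$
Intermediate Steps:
$\left(-21 + 25\right) \left(h{\left(2 \right)} - 11\right) r{\left(-3,7 \right)} - 15 = \left(-21 + 25\right) \left(-2 - 11\right) \left(1 - 7\right) - 15 = 4 \left(-13\right) \left(1 - 7\right) - 15 = \left(-52\right) \left(-6\right) - 15 = 312 - 15 = 297$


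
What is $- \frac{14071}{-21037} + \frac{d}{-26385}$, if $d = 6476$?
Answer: $\frac{235027723}{555061245} \approx 0.42343$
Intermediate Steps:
$- \frac{14071}{-21037} + \frac{d}{-26385} = - \frac{14071}{-21037} + \frac{6476}{-26385} = \left(-14071\right) \left(- \frac{1}{21037}\right) + 6476 \left(- \frac{1}{26385}\right) = \frac{14071}{21037} - \frac{6476}{26385} = \frac{235027723}{555061245}$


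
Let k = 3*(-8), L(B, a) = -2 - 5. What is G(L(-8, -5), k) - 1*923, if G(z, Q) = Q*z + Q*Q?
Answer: -179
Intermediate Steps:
L(B, a) = -7
k = -24
G(z, Q) = Q² + Q*z (G(z, Q) = Q*z + Q² = Q² + Q*z)
G(L(-8, -5), k) - 1*923 = -24*(-24 - 7) - 1*923 = -24*(-31) - 923 = 744 - 923 = -179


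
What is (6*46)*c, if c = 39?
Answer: 10764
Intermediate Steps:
(6*46)*c = (6*46)*39 = 276*39 = 10764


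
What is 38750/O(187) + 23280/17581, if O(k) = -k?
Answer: -676910390/3287647 ≈ -205.90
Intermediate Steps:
38750/O(187) + 23280/17581 = 38750/((-1*187)) + 23280/17581 = 38750/(-187) + 23280*(1/17581) = 38750*(-1/187) + 23280/17581 = -38750/187 + 23280/17581 = -676910390/3287647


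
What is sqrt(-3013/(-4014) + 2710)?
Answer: sqrt(4852905038)/1338 ≈ 52.065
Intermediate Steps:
sqrt(-3013/(-4014) + 2710) = sqrt(-3013*(-1/4014) + 2710) = sqrt(3013/4014 + 2710) = sqrt(10880953/4014) = sqrt(4852905038)/1338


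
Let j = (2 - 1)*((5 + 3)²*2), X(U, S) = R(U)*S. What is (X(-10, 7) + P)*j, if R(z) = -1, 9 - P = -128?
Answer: 16640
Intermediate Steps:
P = 137 (P = 9 - 1*(-128) = 9 + 128 = 137)
X(U, S) = -S
j = 128 (j = 1*(8²*2) = 1*(64*2) = 1*128 = 128)
(X(-10, 7) + P)*j = (-1*7 + 137)*128 = (-7 + 137)*128 = 130*128 = 16640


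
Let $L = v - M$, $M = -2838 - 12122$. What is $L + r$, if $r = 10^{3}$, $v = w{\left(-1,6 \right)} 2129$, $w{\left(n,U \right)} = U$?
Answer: $28734$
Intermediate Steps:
$M = -14960$ ($M = -2838 - 12122 = -14960$)
$v = 12774$ ($v = 6 \cdot 2129 = 12774$)
$L = 27734$ ($L = 12774 - -14960 = 12774 + 14960 = 27734$)
$r = 1000$
$L + r = 27734 + 1000 = 28734$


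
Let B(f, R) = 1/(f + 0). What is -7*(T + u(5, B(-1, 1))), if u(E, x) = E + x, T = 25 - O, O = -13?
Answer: -294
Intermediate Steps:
B(f, R) = 1/f
T = 38 (T = 25 - 1*(-13) = 25 + 13 = 38)
-7*(T + u(5, B(-1, 1))) = -7*(38 + (5 + 1/(-1))) = -7*(38 + (5 - 1)) = -7*(38 + 4) = -7*42 = -294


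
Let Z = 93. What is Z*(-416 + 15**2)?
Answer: -17763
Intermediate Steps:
Z*(-416 + 15**2) = 93*(-416 + 15**2) = 93*(-416 + 225) = 93*(-191) = -17763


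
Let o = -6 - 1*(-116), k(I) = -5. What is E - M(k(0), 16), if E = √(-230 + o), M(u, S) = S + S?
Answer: -32 + 2*I*√30 ≈ -32.0 + 10.954*I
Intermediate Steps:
o = 110 (o = -6 + 116 = 110)
M(u, S) = 2*S
E = 2*I*√30 (E = √(-230 + 110) = √(-120) = 2*I*√30 ≈ 10.954*I)
E - M(k(0), 16) = 2*I*√30 - 2*16 = 2*I*√30 - 1*32 = 2*I*√30 - 32 = -32 + 2*I*√30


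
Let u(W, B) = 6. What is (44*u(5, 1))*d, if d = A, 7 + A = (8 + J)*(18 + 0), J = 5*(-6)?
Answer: -106392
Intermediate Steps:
J = -30
A = -403 (A = -7 + (8 - 30)*(18 + 0) = -7 - 22*18 = -7 - 396 = -403)
d = -403
(44*u(5, 1))*d = (44*6)*(-403) = 264*(-403) = -106392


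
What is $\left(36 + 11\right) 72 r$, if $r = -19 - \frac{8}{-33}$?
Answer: $- \frac{698232}{11} \approx -63476.0$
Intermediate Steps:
$r = - \frac{619}{33}$ ($r = -19 - - \frac{8}{33} = -19 + \frac{8}{33} = - \frac{619}{33} \approx -18.758$)
$\left(36 + 11\right) 72 r = \left(36 + 11\right) 72 \left(- \frac{619}{33}\right) = 47 \cdot 72 \left(- \frac{619}{33}\right) = 3384 \left(- \frac{619}{33}\right) = - \frac{698232}{11}$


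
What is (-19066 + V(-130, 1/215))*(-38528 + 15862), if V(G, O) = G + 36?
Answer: 434280560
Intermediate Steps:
V(G, O) = 36 + G
(-19066 + V(-130, 1/215))*(-38528 + 15862) = (-19066 + (36 - 130))*(-38528 + 15862) = (-19066 - 94)*(-22666) = -19160*(-22666) = 434280560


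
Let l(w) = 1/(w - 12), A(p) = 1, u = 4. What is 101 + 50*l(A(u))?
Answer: 1061/11 ≈ 96.455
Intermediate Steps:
l(w) = 1/(-12 + w)
101 + 50*l(A(u)) = 101 + 50/(-12 + 1) = 101 + 50/(-11) = 101 + 50*(-1/11) = 101 - 50/11 = 1061/11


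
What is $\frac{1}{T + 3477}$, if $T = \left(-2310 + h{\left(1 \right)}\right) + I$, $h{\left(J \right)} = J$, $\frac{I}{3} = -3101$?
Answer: $- \frac{1}{8135} \approx -0.00012293$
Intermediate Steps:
$I = -9303$ ($I = 3 \left(-3101\right) = -9303$)
$T = -11612$ ($T = \left(-2310 + 1\right) - 9303 = -2309 - 9303 = -11612$)
$\frac{1}{T + 3477} = \frac{1}{-11612 + 3477} = \frac{1}{-8135} = - \frac{1}{8135}$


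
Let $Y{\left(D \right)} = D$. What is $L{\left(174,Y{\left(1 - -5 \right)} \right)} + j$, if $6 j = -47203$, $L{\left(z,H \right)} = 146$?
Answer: $- \frac{46327}{6} \approx -7721.2$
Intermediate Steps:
$j = - \frac{47203}{6}$ ($j = \frac{1}{6} \left(-47203\right) = - \frac{47203}{6} \approx -7867.2$)
$L{\left(174,Y{\left(1 - -5 \right)} \right)} + j = 146 - \frac{47203}{6} = - \frac{46327}{6}$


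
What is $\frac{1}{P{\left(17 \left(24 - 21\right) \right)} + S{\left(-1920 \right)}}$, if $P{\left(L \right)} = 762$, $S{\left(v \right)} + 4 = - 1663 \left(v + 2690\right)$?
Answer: $- \frac{1}{1279752} \approx -7.814 \cdot 10^{-7}$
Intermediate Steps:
$S{\left(v \right)} = -4473474 - 1663 v$ ($S{\left(v \right)} = -4 - 1663 \left(v + 2690\right) = -4 - 1663 \left(2690 + v\right) = -4 - \left(4473470 + 1663 v\right) = -4473474 - 1663 v$)
$\frac{1}{P{\left(17 \left(24 - 21\right) \right)} + S{\left(-1920 \right)}} = \frac{1}{762 - 1280514} = \frac{1}{-1279752} = - \frac{1}{1279752}$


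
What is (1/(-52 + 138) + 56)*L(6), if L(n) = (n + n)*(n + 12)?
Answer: 520236/43 ≈ 12099.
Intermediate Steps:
L(n) = 2*n*(12 + n) (L(n) = (2*n)*(12 + n) = 2*n*(12 + n))
(1/(-52 + 138) + 56)*L(6) = (1/(-52 + 138) + 56)*(2*6*(12 + 6)) = (1/86 + 56)*(2*6*18) = (1/86 + 56)*216 = (4817/86)*216 = 520236/43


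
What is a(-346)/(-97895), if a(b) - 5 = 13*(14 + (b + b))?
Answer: 8809/97895 ≈ 0.089984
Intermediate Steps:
a(b) = 187 + 26*b (a(b) = 5 + 13*(14 + (b + b)) = 5 + 13*(14 + 2*b) = 5 + (182 + 26*b) = 187 + 26*b)
a(-346)/(-97895) = (187 + 26*(-346))/(-97895) = (187 - 8996)*(-1/97895) = -8809*(-1/97895) = 8809/97895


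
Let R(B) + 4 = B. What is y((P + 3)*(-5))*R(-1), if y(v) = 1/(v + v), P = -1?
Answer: 1/4 ≈ 0.25000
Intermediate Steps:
R(B) = -4 + B
y(v) = 1/(2*v)
y((P + 3)*(-5))*R(-1) = (1/(2*(((-1 + 3)*(-5)))))*(-4 - 1) = (1/(2*((2*(-5)))))*(-5) = ((1/2)/(-10))*(-5) = ((1/2)*(-1/10))*(-5) = -1/20*(-5) = 1/4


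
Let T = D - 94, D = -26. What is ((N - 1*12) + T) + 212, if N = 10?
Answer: 90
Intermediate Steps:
T = -120 (T = -26 - 94 = -120)
((N - 1*12) + T) + 212 = ((10 - 1*12) - 120) + 212 = ((10 - 12) - 120) + 212 = (-2 - 120) + 212 = -122 + 212 = 90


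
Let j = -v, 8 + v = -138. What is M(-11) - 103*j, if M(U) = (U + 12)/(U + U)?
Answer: -330837/22 ≈ -15038.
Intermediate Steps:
v = -146 (v = -8 - 138 = -146)
M(U) = (12 + U)/(2*U) (M(U) = (12 + U)/((2*U)) = (12 + U)*(1/(2*U)) = (12 + U)/(2*U))
j = 146 (j = -1*(-146) = 146)
M(-11) - 103*j = (½)*(12 - 11)/(-11) - 103*146 = (½)*(-1/11)*1 - 15038 = -1/22 - 15038 = -330837/22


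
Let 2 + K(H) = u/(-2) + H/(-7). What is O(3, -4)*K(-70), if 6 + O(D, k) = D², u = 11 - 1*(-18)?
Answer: -39/2 ≈ -19.500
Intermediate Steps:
u = 29 (u = 11 + 18 = 29)
O(D, k) = -6 + D²
K(H) = -33/2 - H/7 (K(H) = -2 + (29/(-2) + H/(-7)) = -2 + (29*(-½) + H*(-⅐)) = -2 + (-29/2 - H/7) = -33/2 - H/7)
O(3, -4)*K(-70) = (-6 + 3²)*(-33/2 - ⅐*(-70)) = (-6 + 9)*(-33/2 + 10) = 3*(-13/2) = -39/2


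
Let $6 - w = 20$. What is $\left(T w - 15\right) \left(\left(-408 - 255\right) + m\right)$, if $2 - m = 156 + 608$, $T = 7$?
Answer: $161025$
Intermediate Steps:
$w = -14$ ($w = 6 - 20 = -14$)
$m = -762$ ($m = 2 - \left(156 + 608\right) = 2 - 764 = -762$)
$\left(T w - 15\right) \left(\left(-408 - 255\right) + m\right) = \left(7 \left(-14\right) - 15\right) \left(\left(-408 - 255\right) - 762\right) = \left(-98 - 15\right) \left(-663 - 762\right) = \left(-113\right) \left(-1425\right) = 161025$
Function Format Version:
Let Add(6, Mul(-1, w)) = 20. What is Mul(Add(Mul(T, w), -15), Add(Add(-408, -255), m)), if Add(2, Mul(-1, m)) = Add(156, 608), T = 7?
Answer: 161025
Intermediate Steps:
w = -14 (w = Add(6, Mul(-1, 20)) = Add(6, -20) = -14)
m = -762 (m = Add(2, Mul(-1, Add(156, 608))) = Add(2, Mul(-1, 764)) = Add(2, -764) = -762)
Mul(Add(Mul(T, w), -15), Add(Add(-408, -255), m)) = Mul(Add(Mul(7, -14), -15), Add(Add(-408, -255), -762)) = Mul(Add(-98, -15), Add(-663, -762)) = Mul(-113, -1425) = 161025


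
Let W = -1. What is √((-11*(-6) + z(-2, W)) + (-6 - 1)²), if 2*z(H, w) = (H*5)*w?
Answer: 2*√30 ≈ 10.954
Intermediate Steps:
z(H, w) = 5*H*w/2 (z(H, w) = ((H*5)*w)/2 = ((5*H)*w)/2 = (5*H*w)/2 = 5*H*w/2)
√((-11*(-6) + z(-2, W)) + (-6 - 1)²) = √((-11*(-6) + (5/2)*(-2)*(-1)) + (-6 - 1)²) = √((66 + 5) + (-7)²) = √(71 + 49) = √120 = 2*√30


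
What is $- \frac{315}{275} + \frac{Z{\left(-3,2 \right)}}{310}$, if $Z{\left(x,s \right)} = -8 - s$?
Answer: $- \frac{2008}{1705} \approx -1.1777$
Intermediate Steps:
$- \frac{315}{275} + \frac{Z{\left(-3,2 \right)}}{310} = - \frac{315}{275} + \frac{-8 - 2}{310} = \left(-315\right) \frac{1}{275} + \left(-8 - 2\right) \frac{1}{310} = - \frac{63}{55} - \frac{1}{31} = - \frac{2008}{1705}$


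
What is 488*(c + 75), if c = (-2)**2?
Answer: 38552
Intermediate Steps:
c = 4
488*(c + 75) = 488*(4 + 75) = 488*79 = 38552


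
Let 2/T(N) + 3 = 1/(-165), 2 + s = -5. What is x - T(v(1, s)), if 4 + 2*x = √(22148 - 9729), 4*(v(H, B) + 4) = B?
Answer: -331/248 + √12419/2 ≈ 54.386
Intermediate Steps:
s = -7 (s = -2 - 5 = -7)
v(H, B) = -4 + B/4
T(N) = -165/248 (T(N) = 2/(-3 + 1/(-165)) = 2/(-3 - 1/165) = 2/(-496/165) = 2*(-165/496) = -165/248)
x = -2 + √12419/2 (x = -2 + √(22148 - 9729)/2 = -2 + √12419/2 ≈ 53.720)
x - T(v(1, s)) = (-2 + √12419/2) - 1*(-165/248) = (-2 + √12419/2) + 165/248 = -331/248 + √12419/2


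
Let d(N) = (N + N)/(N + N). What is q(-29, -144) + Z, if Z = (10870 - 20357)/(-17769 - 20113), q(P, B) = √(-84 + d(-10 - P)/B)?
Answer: 9487/37882 + I*√12097/12 ≈ 0.25044 + 9.1655*I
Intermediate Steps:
d(N) = 1 (d(N) = (2*N)/((2*N)) = (2*N)*(1/(2*N)) = 1)
q(P, B) = √(-84 + 1/B)
Z = 9487/37882 (Z = -9487/(-37882) = -9487*(-1/37882) = 9487/37882 ≈ 0.25044)
q(-29, -144) + Z = √(-84 + 1/(-144)) + 9487/37882 = √(-84 - 1/144) + 9487/37882 = √(-12097/144) + 9487/37882 = I*√12097/12 + 9487/37882 = 9487/37882 + I*√12097/12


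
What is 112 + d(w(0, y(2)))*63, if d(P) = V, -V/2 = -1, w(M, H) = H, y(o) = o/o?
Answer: 238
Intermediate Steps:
y(o) = 1
V = 2 (V = -2*(-1) = 2)
d(P) = 2
112 + d(w(0, y(2)))*63 = 112 + 2*63 = 112 + 126 = 238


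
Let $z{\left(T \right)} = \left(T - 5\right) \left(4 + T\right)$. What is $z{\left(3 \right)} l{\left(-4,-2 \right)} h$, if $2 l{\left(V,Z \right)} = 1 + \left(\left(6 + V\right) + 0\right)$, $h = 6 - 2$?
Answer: $-84$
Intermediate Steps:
$z{\left(T \right)} = \left(-5 + T\right) \left(4 + T\right)$
$h = 4$ ($h = 6 - 2 = 4$)
$l{\left(V,Z \right)} = \frac{7}{2} + \frac{V}{2}$ ($l{\left(V,Z \right)} = \frac{1 + \left(\left(6 + V\right) + 0\right)}{2} = \frac{1 + \left(6 + V\right)}{2} = \frac{7 + V}{2} = \frac{7}{2} + \frac{V}{2}$)
$z{\left(3 \right)} l{\left(-4,-2 \right)} h = \left(-20 + 3^{2} - 3\right) \left(\frac{7}{2} + \frac{1}{2} \left(-4\right)\right) 4 = \left(-20 + 9 - 3\right) \left(\frac{7}{2} - 2\right) 4 = \left(-14\right) \frac{3}{2} \cdot 4 = \left(-21\right) 4 = -84$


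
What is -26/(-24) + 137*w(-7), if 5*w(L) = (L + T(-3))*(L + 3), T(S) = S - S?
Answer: 46097/60 ≈ 768.28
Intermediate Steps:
T(S) = 0
w(L) = L*(3 + L)/5 (w(L) = ((L + 0)*(L + 3))/5 = (L*(3 + L))/5 = L*(3 + L)/5)
-26/(-24) + 137*w(-7) = -26/(-24) + 137*((1/5)*(-7)*(3 - 7)) = -26*(-1/24) + 137*((1/5)*(-7)*(-4)) = 13/12 + 137*(28/5) = 13/12 + 3836/5 = 46097/60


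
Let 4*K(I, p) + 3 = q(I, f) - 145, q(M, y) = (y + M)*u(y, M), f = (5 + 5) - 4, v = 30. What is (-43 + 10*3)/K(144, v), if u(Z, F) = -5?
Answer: 26/449 ≈ 0.057906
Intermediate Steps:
f = 6 (f = 10 - 4 = 6)
q(M, y) = -5*M - 5*y (q(M, y) = (y + M)*(-5) = (M + y)*(-5) = -5*M - 5*y)
K(I, p) = -89/2 - 5*I/4 (K(I, p) = -¾ + ((-5*I - 5*6) - 145)/4 = -¾ + ((-5*I - 30) - 145)/4 = -¾ + ((-30 - 5*I) - 145)/4 = -¾ + (-175 - 5*I)/4 = -¾ + (-175/4 - 5*I/4) = -89/2 - 5*I/4)
(-43 + 10*3)/K(144, v) = (-43 + 10*3)/(-89/2 - 5/4*144) = (-43 + 30)/(-89/2 - 180) = -13/(-449/2) = -13*(-2/449) = 26/449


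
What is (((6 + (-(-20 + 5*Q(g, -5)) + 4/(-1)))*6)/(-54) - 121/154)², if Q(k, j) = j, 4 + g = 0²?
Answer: 573049/15876 ≈ 36.095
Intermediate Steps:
g = -4 (g = -4 + 0² = -4 + 0 = -4)
(((6 + (-(-20 + 5*Q(g, -5)) + 4/(-1)))*6)/(-54) - 121/154)² = (((6 + (-5/(1/(-4 - 5)) + 4/(-1)))*6)/(-54) - 121/154)² = (((6 + (-5/(1/(-9)) + 4*(-1)))*6)*(-1/54) - 121*1/154)² = (((6 + (-5/(-⅑) - 4))*6)*(-1/54) - 11/14)² = (((6 + (-5*(-9) - 4))*6)*(-1/54) - 11/14)² = (((6 + (45 - 4))*6)*(-1/54) - 11/14)² = (((6 + 41)*6)*(-1/54) - 11/14)² = ((47*6)*(-1/54) - 11/14)² = (282*(-1/54) - 11/14)² = (-47/9 - 11/14)² = (-757/126)² = 573049/15876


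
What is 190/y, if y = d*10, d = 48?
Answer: 19/48 ≈ 0.39583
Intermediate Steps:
y = 480 (y = 48*10 = 480)
190/y = 190/480 = 190*(1/480) = 19/48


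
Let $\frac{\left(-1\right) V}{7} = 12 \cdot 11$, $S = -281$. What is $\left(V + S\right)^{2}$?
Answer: $1452025$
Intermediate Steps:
$V = -924$ ($V = - 7 \cdot 12 \cdot 11 = \left(-7\right) 132 = -924$)
$\left(V + S\right)^{2} = \left(-924 - 281\right)^{2} = \left(-1205\right)^{2} = 1452025$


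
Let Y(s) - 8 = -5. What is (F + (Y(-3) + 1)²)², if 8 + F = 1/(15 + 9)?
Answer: 37249/576 ≈ 64.668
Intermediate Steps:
Y(s) = 3 (Y(s) = 8 - 5 = 3)
F = -191/24 (F = -8 + 1/(15 + 9) = -8 + 1/24 = -191/24 ≈ -7.9583)
(F + (Y(-3) + 1)²)² = (-191/24 + (3 + 1)²)² = (-191/24 + 4²)² = (-191/24 + 16)² = (193/24)² = 37249/576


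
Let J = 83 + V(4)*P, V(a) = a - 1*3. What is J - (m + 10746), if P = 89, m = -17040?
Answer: 6466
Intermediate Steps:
V(a) = -3 + a (V(a) = a - 3 = -3 + a)
J = 172 (J = 83 + (-3 + 4)*89 = 83 + 1*89 = 83 + 89 = 172)
J - (m + 10746) = 172 - (-17040 + 10746) = 172 - 1*(-6294) = 172 + 6294 = 6466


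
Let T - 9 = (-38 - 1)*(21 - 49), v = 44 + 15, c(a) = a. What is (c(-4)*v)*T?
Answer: -259836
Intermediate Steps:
v = 59
T = 1101 (T = 9 + (-38 - 1)*(21 - 49) = 9 - 39*(-28) = 9 + 1092 = 1101)
(c(-4)*v)*T = -4*59*1101 = -236*1101 = -259836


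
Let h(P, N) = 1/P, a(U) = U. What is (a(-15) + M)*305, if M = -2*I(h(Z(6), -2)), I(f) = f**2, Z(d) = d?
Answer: -82655/18 ≈ -4591.9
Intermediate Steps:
h(P, N) = 1/P
M = -1/18 (M = -2*(1/6)**2 = -2*1/36 = -1/18 ≈ -0.055556)
(a(-15) + M)*305 = (-15 - 1/18)*305 = -271/18*305 = -82655/18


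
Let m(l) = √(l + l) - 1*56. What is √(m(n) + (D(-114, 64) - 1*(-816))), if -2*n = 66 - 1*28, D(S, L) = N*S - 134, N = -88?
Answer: √(10658 + I*√38) ≈ 103.24 + 0.0299*I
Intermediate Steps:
D(S, L) = -134 - 88*S (D(S, L) = -88*S - 134 = -134 - 88*S)
n = -19 (n = -(66 - 1*28)/2 = -(66 - 28)/2 = -½*38 = -19)
m(l) = -56 + √2*√l (m(l) = √(2*l) - 56 = √2*√l - 56 = -56 + √2*√l)
√(m(n) + (D(-114, 64) - 1*(-816))) = √((-56 + √2*√(-19)) + ((-134 - 88*(-114)) - 1*(-816))) = √((-56 + √2*(I*√19)) + ((-134 + 10032) + 816)) = √((-56 + I*√38) + (9898 + 816)) = √((-56 + I*√38) + 10714) = √(10658 + I*√38)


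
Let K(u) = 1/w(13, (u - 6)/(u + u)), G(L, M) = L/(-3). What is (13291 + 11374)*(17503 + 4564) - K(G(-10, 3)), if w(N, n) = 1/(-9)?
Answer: 544282564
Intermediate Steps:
G(L, M) = -L/3 (G(L, M) = L*(-⅓) = -L/3)
w(N, n) = -⅑
K(u) = -9 (K(u) = 1/(-⅑) = -9)
(13291 + 11374)*(17503 + 4564) - K(G(-10, 3)) = (13291 + 11374)*(17503 + 4564) - 1*(-9) = 24665*22067 + 9 = 544282555 + 9 = 544282564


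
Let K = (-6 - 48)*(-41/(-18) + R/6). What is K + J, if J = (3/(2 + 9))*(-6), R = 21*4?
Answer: -9687/11 ≈ -880.64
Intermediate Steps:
R = 84
J = -18/11 (J = (3/11)*(-6) = -18/11 ≈ -1.6364)
K = -879 (K = (-6 - 48)*(-41/(-18) + 84/6) = -54*(-41*(-1/18) + 84*(1/6)) = -54*(41/18 + 14) = -54*293/18 = -879)
K + J = -879 - 18/11 = -9687/11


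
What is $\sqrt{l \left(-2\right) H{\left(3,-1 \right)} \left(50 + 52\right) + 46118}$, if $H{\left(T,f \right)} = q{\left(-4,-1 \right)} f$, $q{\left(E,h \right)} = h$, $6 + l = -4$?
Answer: $11 \sqrt{398} \approx 219.45$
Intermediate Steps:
$l = -10$ ($l = -6 - 4 = -10$)
$H{\left(T,f \right)} = - f$
$\sqrt{l \left(-2\right) H{\left(3,-1 \right)} \left(50 + 52\right) + 46118} = \sqrt{\left(-10\right) \left(-2\right) \left(\left(-1\right) \left(-1\right)\right) \left(50 + 52\right) + 46118} = \sqrt{20 \cdot 1 \cdot 102 + 46118} = \sqrt{20 \cdot 102 + 46118} = \sqrt{2040 + 46118} = \sqrt{48158} = 11 \sqrt{398}$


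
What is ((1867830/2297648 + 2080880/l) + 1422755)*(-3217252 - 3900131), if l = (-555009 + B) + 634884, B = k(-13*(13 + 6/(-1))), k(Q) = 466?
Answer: -934650718735944478879065/92297668984 ≈ -1.0126e+13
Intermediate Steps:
B = 466
l = 80341 (l = (-555009 + 466) + 634884 = -554543 + 634884 = 80341)
((1867830/2297648 + 2080880/l) + 1422755)*(-3217252 - 3900131) = ((1867830/2297648 + 2080880/80341) + 1422755)*(-3217252 - 3900131) = ((1867830*(1/2297648) + 2080880*(1/80341)) + 1422755)*(-7117383) = ((933915/1148824 + 2080880/80341) + 1422755)*(-7117383) = (2465596550135/92297668984 + 1422755)*(-7117383) = (131319435631881055/92297668984)*(-7117383) = -934650718735944478879065/92297668984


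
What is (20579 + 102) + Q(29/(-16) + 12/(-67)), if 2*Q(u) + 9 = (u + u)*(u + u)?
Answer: 11885109713/574592 ≈ 20684.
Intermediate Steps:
Q(u) = -9/2 + 2*u² (Q(u) = -9/2 + ((u + u)*(u + u))/2 = -9/2 + ((2*u)*(2*u))/2 = -9/2 + (4*u²)/2 = -9/2 + 2*u²)
(20579 + 102) + Q(29/(-16) + 12/(-67)) = (20579 + 102) + (-9/2 + 2*(29/(-16) + 12/(-67))²) = 20681 + (-9/2 + 2*(29*(-1/16) + 12*(-1/67))²) = 20681 + (-9/2 + 2*(-29/16 - 12/67)²) = 20681 + (-9/2 + 2*(-2135/1072)²) = 20681 + (-9/2 + 2*(4558225/1149184)) = 20681 + (-9/2 + 4558225/574592) = 20681 + 1972561/574592 = 11885109713/574592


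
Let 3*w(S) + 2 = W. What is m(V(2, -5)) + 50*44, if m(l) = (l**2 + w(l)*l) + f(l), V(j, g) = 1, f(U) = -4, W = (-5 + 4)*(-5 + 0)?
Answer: 2198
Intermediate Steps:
W = 5 (W = -1*(-5) = 5)
w(S) = 1 (w(S) = -2/3 + (1/3)*5 = -2/3 + 5/3 = 1)
m(l) = -4 + l + l**2 (m(l) = (l**2 + 1*l) - 4 = (l**2 + l) - 4 = (l + l**2) - 4 = -4 + l + l**2)
m(V(2, -5)) + 50*44 = (-4 + 1 + 1**2) + 50*44 = (-4 + 1 + 1) + 2200 = -2 + 2200 = 2198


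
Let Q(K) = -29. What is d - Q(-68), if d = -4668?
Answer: -4639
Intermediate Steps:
d - Q(-68) = -4668 - 1*(-29) = -4668 + 29 = -4639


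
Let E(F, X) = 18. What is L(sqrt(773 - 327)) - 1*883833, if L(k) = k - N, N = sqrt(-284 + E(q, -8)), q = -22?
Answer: -883833 + sqrt(446) - I*sqrt(266) ≈ -8.8381e+5 - 16.31*I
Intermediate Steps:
N = I*sqrt(266) (N = sqrt(-284 + 18) = sqrt(-266) = I*sqrt(266) ≈ 16.31*I)
L(k) = k - I*sqrt(266)
L(sqrt(773 - 327)) - 1*883833 = (sqrt(773 - 327) - I*sqrt(266)) - 1*883833 = (sqrt(446) - I*sqrt(266)) - 883833 = -883833 + sqrt(446) - I*sqrt(266)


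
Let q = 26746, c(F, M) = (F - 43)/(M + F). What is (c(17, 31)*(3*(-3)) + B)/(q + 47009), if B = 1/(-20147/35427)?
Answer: 55813/1320837320 ≈ 4.2256e-5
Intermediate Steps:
c(F, M) = (-43 + F)/(F + M)
B = -35427/20147 (B = 1/(-20147*1/35427) = 1/(-20147/35427) = -35427/20147 ≈ -1.7584)
(c(17, 31)*(3*(-3)) + B)/(q + 47009) = (((-43 + 17)/(17 + 31))*(3*(-3)) - 35427/20147)/(26746 + 47009) = ((-26/48)*(-9) - 35427/20147)/73755 = (((1/48)*(-26))*(-9) - 35427/20147)*(1/73755) = (-13/24*(-9) - 35427/20147)*(1/73755) = (39/8 - 35427/20147)*(1/73755) = (502317/161176)*(1/73755) = 55813/1320837320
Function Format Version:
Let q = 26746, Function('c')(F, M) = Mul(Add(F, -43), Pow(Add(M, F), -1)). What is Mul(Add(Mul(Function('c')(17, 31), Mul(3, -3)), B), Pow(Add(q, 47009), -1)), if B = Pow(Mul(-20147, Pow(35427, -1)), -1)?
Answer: Rational(55813, 1320837320) ≈ 4.2256e-5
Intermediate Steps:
Function('c')(F, M) = Mul(Pow(Add(F, M), -1), Add(-43, F)) (Function('c')(F, M) = Mul(Add(-43, F), Pow(Add(F, M), -1)) = Mul(Pow(Add(F, M), -1), Add(-43, F)))
B = Rational(-35427, 20147) (B = Pow(Mul(-20147, Rational(1, 35427)), -1) = Pow(Rational(-20147, 35427), -1) = Rational(-35427, 20147) ≈ -1.7584)
Mul(Add(Mul(Function('c')(17, 31), Mul(3, -3)), B), Pow(Add(q, 47009), -1)) = Mul(Add(Mul(Mul(Pow(Add(17, 31), -1), Add(-43, 17)), Mul(3, -3)), Rational(-35427, 20147)), Pow(Add(26746, 47009), -1)) = Mul(Add(Mul(Mul(Pow(48, -1), -26), -9), Rational(-35427, 20147)), Pow(73755, -1)) = Mul(Add(Mul(Mul(Rational(1, 48), -26), -9), Rational(-35427, 20147)), Rational(1, 73755)) = Mul(Add(Mul(Rational(-13, 24), -9), Rational(-35427, 20147)), Rational(1, 73755)) = Mul(Add(Rational(39, 8), Rational(-35427, 20147)), Rational(1, 73755)) = Mul(Rational(502317, 161176), Rational(1, 73755)) = Rational(55813, 1320837320)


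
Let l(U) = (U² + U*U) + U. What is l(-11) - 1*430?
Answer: -199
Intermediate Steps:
l(U) = U + 2*U² (l(U) = (U² + U²) + U = 2*U² + U = U + 2*U²)
l(-11) - 1*430 = -11*(1 + 2*(-11)) - 1*430 = -11*(1 - 22) - 430 = -11*(-21) - 430 = 231 - 430 = -199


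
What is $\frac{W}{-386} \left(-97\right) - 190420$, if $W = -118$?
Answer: $- \frac{36756783}{193} \approx -1.9045 \cdot 10^{5}$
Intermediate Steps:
$\frac{W}{-386} \left(-97\right) - 190420 = - \frac{118}{-386} \left(-97\right) - 190420 = \left(-118\right) \left(- \frac{1}{386}\right) \left(-97\right) - 190420 = \frac{59}{193} \left(-97\right) - 190420 = - \frac{5723}{193} - 190420 = - \frac{36756783}{193}$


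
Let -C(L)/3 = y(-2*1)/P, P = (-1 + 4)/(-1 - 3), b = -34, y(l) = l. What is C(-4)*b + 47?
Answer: 319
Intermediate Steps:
P = -¾ (P = 3/(-4) = 3*(-¼) = -¾ ≈ -0.75000)
C(L) = -8 (C(L) = -3*(-2*1)/(-¾) = -(-6)*(-4)/3 = -3*8/3 = -8)
C(-4)*b + 47 = -8*(-34) + 47 = 272 + 47 = 319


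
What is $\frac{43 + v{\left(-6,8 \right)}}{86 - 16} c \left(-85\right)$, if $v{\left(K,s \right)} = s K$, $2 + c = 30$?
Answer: $170$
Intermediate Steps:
$c = 28$ ($c = -2 + 30 = 28$)
$v{\left(K,s \right)} = K s$
$\frac{43 + v{\left(-6,8 \right)}}{86 - 16} c \left(-85\right) = \frac{43 - 48}{86 - 16} \cdot 28 \left(-85\right) = \frac{43 - 48}{70} \cdot 28 \left(-85\right) = \left(-5\right) \frac{1}{70} \cdot 28 \left(-85\right) = \left(- \frac{1}{14}\right) 28 \left(-85\right) = \left(-2\right) \left(-85\right) = 170$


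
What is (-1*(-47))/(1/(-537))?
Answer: -25239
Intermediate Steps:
(-1*(-47))/(1/(-537)) = 47/(-1/537) = 47*(-537) = -25239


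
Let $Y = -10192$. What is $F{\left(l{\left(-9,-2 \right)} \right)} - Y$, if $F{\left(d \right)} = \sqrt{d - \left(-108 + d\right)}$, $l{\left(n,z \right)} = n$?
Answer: $10192 + 6 \sqrt{3} \approx 10202.0$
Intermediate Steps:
$F{\left(d \right)} = 6 \sqrt{3}$ ($F{\left(d \right)} = \sqrt{108} = 6 \sqrt{3}$)
$F{\left(l{\left(-9,-2 \right)} \right)} - Y = 6 \sqrt{3} - -10192 = 6 \sqrt{3} + 10192 = 10192 + 6 \sqrt{3}$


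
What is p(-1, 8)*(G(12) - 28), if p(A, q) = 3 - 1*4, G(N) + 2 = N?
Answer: 18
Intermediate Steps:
G(N) = -2 + N
p(A, q) = -1 (p(A, q) = 3 - 4 = -1)
p(-1, 8)*(G(12) - 28) = -((-2 + 12) - 28) = -(10 - 28) = -1*(-18) = 18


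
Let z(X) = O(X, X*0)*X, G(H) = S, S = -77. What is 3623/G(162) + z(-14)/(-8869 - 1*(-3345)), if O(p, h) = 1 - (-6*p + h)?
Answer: -10051463/212674 ≈ -47.262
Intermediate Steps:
O(p, h) = 1 - h + 6*p (O(p, h) = 1 - (h - 6*p) = 1 + (-h + 6*p) = 1 - h + 6*p)
G(H) = -77
z(X) = X*(1 + 6*X) (z(X) = (1 - X*0 + 6*X)*X = (1 - 1*0 + 6*X)*X = (1 + 0 + 6*X)*X = (1 + 6*X)*X = X*(1 + 6*X))
3623/G(162) + z(-14)/(-8869 - 1*(-3345)) = 3623/(-77) + (-14*(1 + 6*(-14)))/(-8869 - 1*(-3345)) = 3623*(-1/77) + (-14*(1 - 84))/(-8869 + 3345) = -3623/77 - 14*(-83)/(-5524) = -3623/77 + 1162*(-1/5524) = -3623/77 - 581/2762 = -10051463/212674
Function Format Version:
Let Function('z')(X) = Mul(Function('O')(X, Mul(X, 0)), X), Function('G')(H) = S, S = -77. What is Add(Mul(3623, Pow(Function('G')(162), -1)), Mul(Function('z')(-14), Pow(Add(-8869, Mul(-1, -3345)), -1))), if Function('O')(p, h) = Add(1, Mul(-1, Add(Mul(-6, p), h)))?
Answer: Rational(-10051463, 212674) ≈ -47.262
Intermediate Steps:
Function('O')(p, h) = Add(1, Mul(-1, h), Mul(6, p)) (Function('O')(p, h) = Add(1, Mul(-1, Add(h, Mul(-6, p)))) = Add(1, Add(Mul(-1, h), Mul(6, p))) = Add(1, Mul(-1, h), Mul(6, p)))
Function('G')(H) = -77
Function('z')(X) = Mul(X, Add(1, Mul(6, X))) (Function('z')(X) = Mul(Add(1, Mul(-1, Mul(X, 0)), Mul(6, X)), X) = Mul(Add(1, Mul(-1, 0), Mul(6, X)), X) = Mul(Add(1, 0, Mul(6, X)), X) = Mul(Add(1, Mul(6, X)), X) = Mul(X, Add(1, Mul(6, X))))
Add(Mul(3623, Pow(Function('G')(162), -1)), Mul(Function('z')(-14), Pow(Add(-8869, Mul(-1, -3345)), -1))) = Add(Mul(3623, Pow(-77, -1)), Mul(Mul(-14, Add(1, Mul(6, -14))), Pow(Add(-8869, Mul(-1, -3345)), -1))) = Add(Mul(3623, Rational(-1, 77)), Mul(Mul(-14, Add(1, -84)), Pow(Add(-8869, 3345), -1))) = Add(Rational(-3623, 77), Mul(Mul(-14, -83), Pow(-5524, -1))) = Add(Rational(-3623, 77), Mul(1162, Rational(-1, 5524))) = Add(Rational(-3623, 77), Rational(-581, 2762)) = Rational(-10051463, 212674)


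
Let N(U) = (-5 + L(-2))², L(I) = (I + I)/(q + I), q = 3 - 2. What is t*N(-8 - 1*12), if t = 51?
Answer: 51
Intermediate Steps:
q = 1
L(I) = 2*I/(1 + I) (L(I) = (I + I)/(1 + I) = (2*I)/(1 + I) = 2*I/(1 + I))
N(U) = 1 (N(U) = (-5 + 2*(-2)/(1 - 2))² = (-5 + 2*(-2)/(-1))² = (-5 + 2*(-2)*(-1))² = (-5 + 4)² = (-1)² = 1)
t*N(-8 - 1*12) = 51*1 = 51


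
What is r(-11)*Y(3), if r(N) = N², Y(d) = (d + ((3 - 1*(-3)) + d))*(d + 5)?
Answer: 11616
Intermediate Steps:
Y(d) = (5 + d)*(6 + 2*d) (Y(d) = (d + ((3 + 3) + d))*(5 + d) = (d + (6 + d))*(5 + d) = (6 + 2*d)*(5 + d) = (5 + d)*(6 + 2*d))
r(-11)*Y(3) = (-11)²*(30 + 2*3² + 16*3) = 121*(30 + 2*9 + 48) = 121*(30 + 18 + 48) = 121*96 = 11616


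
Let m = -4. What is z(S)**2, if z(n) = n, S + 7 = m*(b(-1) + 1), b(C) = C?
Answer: 49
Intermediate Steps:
S = -7 (S = -7 - 4*(-1 + 1) = -7 - 4*0 = -7 + 0 = -7)
z(S)**2 = (-7)**2 = 49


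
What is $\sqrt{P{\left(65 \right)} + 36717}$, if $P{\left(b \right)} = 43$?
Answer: $2 \sqrt{9190} \approx 191.73$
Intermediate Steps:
$\sqrt{P{\left(65 \right)} + 36717} = \sqrt{43 + 36717} = \sqrt{36760} = 2 \sqrt{9190}$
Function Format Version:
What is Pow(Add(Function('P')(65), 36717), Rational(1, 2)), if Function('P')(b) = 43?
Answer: Mul(2, Pow(9190, Rational(1, 2))) ≈ 191.73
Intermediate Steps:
Pow(Add(Function('P')(65), 36717), Rational(1, 2)) = Pow(Add(43, 36717), Rational(1, 2)) = Pow(36760, Rational(1, 2)) = Mul(2, Pow(9190, Rational(1, 2)))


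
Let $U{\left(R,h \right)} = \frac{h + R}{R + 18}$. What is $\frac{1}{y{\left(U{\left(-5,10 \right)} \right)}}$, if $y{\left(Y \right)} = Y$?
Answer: $\frac{13}{5} \approx 2.6$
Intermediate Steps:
$U{\left(R,h \right)} = \frac{R + h}{18 + R}$
$\frac{1}{y{\left(U{\left(-5,10 \right)} \right)}} = \frac{1}{\frac{1}{18 - 5} \left(-5 + 10\right)} = \frac{1}{\frac{1}{13} \cdot 5} = \frac{1}{\frac{5}{13}} = \frac{13}{5}$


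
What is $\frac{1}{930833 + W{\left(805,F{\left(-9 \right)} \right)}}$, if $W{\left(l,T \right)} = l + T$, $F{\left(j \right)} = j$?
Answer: $\frac{1}{931629} \approx 1.0734 \cdot 10^{-6}$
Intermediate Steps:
$W{\left(l,T \right)} = T + l$
$\frac{1}{930833 + W{\left(805,F{\left(-9 \right)} \right)}} = \frac{1}{930833 + \left(-9 + 805\right)} = \frac{1}{930833 + 796} = \frac{1}{931629}$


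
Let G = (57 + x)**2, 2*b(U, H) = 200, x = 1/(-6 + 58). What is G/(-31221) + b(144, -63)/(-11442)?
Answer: -18171892475/160991960688 ≈ -0.11287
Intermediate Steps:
x = 1/52 ≈ 0.019231
b(U, H) = 100 (b(U, H) = (1/2)*200 = 100)
G = 8791225/2704 (G = (57 + 1/52)**2 = (2965/52)**2 = 8791225/2704 ≈ 3251.2)
G/(-31221) + b(144, -63)/(-11442) = (8791225/2704)/(-31221) + 100/(-11442) = (8791225/2704)*(-1/31221) + 100*(-1/11442) = -8791225/84421584 - 50/5721 = -18171892475/160991960688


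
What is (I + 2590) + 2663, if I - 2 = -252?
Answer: 5003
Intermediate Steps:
I = -250 (I = 2 - 252 = -250)
(I + 2590) + 2663 = (-250 + 2590) + 2663 = 2340 + 2663 = 5003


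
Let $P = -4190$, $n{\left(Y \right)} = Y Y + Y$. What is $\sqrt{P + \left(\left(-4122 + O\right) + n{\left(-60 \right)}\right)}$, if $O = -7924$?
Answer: $46 i \sqrt{6} \approx 112.68 i$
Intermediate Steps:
$n{\left(Y \right)} = Y + Y^{2}$ ($n{\left(Y \right)} = Y^{2} + Y = Y + Y^{2}$)
$\sqrt{P + \left(\left(-4122 + O\right) + n{\left(-60 \right)}\right)} = \sqrt{-4190 - \left(12046 + 60 \left(1 - 60\right)\right)} = \sqrt{-4190 - 8506} = \sqrt{-12696} = 46 i \sqrt{6}$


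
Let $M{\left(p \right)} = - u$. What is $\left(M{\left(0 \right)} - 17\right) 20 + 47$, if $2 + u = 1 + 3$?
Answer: $-333$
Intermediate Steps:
$u = 2$ ($u = -2 + \left(1 + 3\right) = -2 + 4 = 2$)
$M{\left(p \right)} = -2$ ($M{\left(p \right)} = \left(-1\right) 2 = -2$)
$\left(M{\left(0 \right)} - 17\right) 20 + 47 = \left(-2 - 17\right) 20 + 47 = \left(-19\right) 20 + 47 = -380 + 47 = -333$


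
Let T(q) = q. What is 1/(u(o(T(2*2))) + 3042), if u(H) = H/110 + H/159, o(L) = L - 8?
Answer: 8745/26601752 ≈ 0.00032874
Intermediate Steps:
o(L) = -8 + L
u(H) = 269*H/17490 (u(H) = H*(1/110) + H*(1/159) = H/110 + H/159 = 269*H/17490)
1/(u(o(T(2*2))) + 3042) = 1/(269*(-8 + 2*2)/17490 + 3042) = 1/(269*(-8 + 4)/17490 + 3042) = 1/((269/17490)*(-4) + 3042) = 1/(-538/8745 + 3042) = 1/(26601752/8745) = 8745/26601752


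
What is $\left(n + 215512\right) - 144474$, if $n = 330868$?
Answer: $401906$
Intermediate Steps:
$\left(n + 215512\right) - 144474 = \left(330868 + 215512\right) - 144474 = 546380 - 144474 = 401906$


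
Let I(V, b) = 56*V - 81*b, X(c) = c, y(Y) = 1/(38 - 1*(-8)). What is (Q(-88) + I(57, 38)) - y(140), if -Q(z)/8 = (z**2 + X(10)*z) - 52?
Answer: -2501573/46 ≈ -54382.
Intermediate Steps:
y(Y) = 1/46 (y(Y) = 1/(38 + 8) = 1/46)
I(V, b) = -81*b + 56*V
Q(z) = 416 - 80*z - 8*z**2 (Q(z) = -8*((z**2 + 10*z) - 52) = -8*(-52 + z**2 + 10*z) = 416 - 80*z - 8*z**2)
(Q(-88) + I(57, 38)) - y(140) = ((416 - 80*(-88) - 8*(-88)**2) + (-81*38 + 56*57)) - 1*1/46 = ((416 + 7040 - 8*7744) + (-3078 + 3192)) - 1/46 = ((416 + 7040 - 61952) + 114) - 1/46 = (-54496 + 114) - 1/46 = -54382 - 1/46 = -2501573/46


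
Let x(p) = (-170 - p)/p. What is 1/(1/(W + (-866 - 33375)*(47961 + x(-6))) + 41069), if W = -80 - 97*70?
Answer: 4929526175/202450710481072 ≈ 2.4349e-5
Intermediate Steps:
x(p) = (-170 - p)/p
W = -6870 (W = -80 - 6790 = -6870)
1/(1/(W + (-866 - 33375)*(47961 + x(-6))) + 41069) = 1/(1/(-6870 + (-866 - 33375)*(47961 + (-170 - 1*(-6))/(-6))) + 41069) = 1/(1/(-6870 - 34241*(47961 - (-170 + 6)/6)) + 41069) = 1/(1/(-6870 - 34241*(47961 - ⅙*(-164))) + 41069) = 1/(1/(-6870 - 34241*(47961 + 82/3)) + 41069) = 1/(1/(-6870 - 34241*143965/3) + 41069) = 1/(1/(-6870 - 4929505565/3) + 41069) = 1/(1/(-4929526175/3) + 41069) = 1/(-3/4929526175 + 41069) = 1/(202450710481072/4929526175) = 4929526175/202450710481072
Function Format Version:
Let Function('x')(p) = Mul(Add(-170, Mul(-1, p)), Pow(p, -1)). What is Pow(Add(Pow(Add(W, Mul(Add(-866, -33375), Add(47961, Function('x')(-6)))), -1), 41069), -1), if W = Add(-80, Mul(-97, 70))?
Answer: Rational(4929526175, 202450710481072) ≈ 2.4349e-5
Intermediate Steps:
Function('x')(p) = Mul(Pow(p, -1), Add(-170, Mul(-1, p)))
W = -6870 (W = Add(-80, -6790) = -6870)
Pow(Add(Pow(Add(W, Mul(Add(-866, -33375), Add(47961, Function('x')(-6)))), -1), 41069), -1) = Pow(Add(Pow(Add(-6870, Mul(Add(-866, -33375), Add(47961, Mul(Pow(-6, -1), Add(-170, Mul(-1, -6)))))), -1), 41069), -1) = Pow(Add(Pow(Add(-6870, Mul(-34241, Add(47961, Mul(Rational(-1, 6), Add(-170, 6))))), -1), 41069), -1) = Pow(Add(Pow(Add(-6870, Mul(-34241, Add(47961, Mul(Rational(-1, 6), -164)))), -1), 41069), -1) = Pow(Add(Pow(Add(-6870, Mul(-34241, Add(47961, Rational(82, 3)))), -1), 41069), -1) = Pow(Add(Pow(Add(-6870, Mul(-34241, Rational(143965, 3))), -1), 41069), -1) = Pow(Add(Pow(Add(-6870, Rational(-4929505565, 3)), -1), 41069), -1) = Pow(Add(Pow(Rational(-4929526175, 3), -1), 41069), -1) = Pow(Add(Rational(-3, 4929526175), 41069), -1) = Pow(Rational(202450710481072, 4929526175), -1) = Rational(4929526175, 202450710481072)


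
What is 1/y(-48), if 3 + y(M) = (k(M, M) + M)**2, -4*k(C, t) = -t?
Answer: 1/3597 ≈ 0.00027801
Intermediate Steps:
k(C, t) = t/4 (k(C, t) = -(-1)*t/4 = t/4)
y(M) = -3 + 25*M**2/16 (y(M) = -3 + (M/4 + M)**2 = -3 + (5*M/4)**2 = -3 + 25*M**2/16)
1/y(-48) = 1/(-3 + (25/16)*(-48)**2) = 1/(-3 + (25/16)*2304) = 1/(-3 + 3600) = 1/3597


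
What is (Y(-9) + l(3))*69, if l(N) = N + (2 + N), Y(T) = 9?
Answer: 1173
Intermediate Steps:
l(N) = 2 + 2*N
(Y(-9) + l(3))*69 = (9 + (2 + 2*3))*69 = (9 + (2 + 6))*69 = (9 + 8)*69 = 17*69 = 1173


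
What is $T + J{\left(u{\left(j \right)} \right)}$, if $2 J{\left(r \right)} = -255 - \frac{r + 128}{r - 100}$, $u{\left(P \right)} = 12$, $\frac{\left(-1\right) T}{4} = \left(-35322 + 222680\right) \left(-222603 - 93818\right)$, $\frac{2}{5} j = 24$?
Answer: $\frac{10433985000793}{44} \approx 2.3714 \cdot 10^{11}$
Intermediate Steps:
$j = 60$ ($j = \frac{5}{2} \cdot 24 = 60$)
$T = 237136022872$ ($T = - 4 \left(-35322 + 222680\right) \left(-222603 - 93818\right) = - 4 \cdot 187358 \left(-316421\right) = \left(-4\right) \left(-59284005718\right) = 237136022872$)
$J{\left(r \right)} = - \frac{255}{2} - \frac{128 + r}{2 \left(-100 + r\right)}$ ($J{\left(r \right)} = \frac{-255 - \frac{r + 128}{r - 100}}{2} = \frac{-255 - \frac{128 + r}{-100 + r}}{2} = - \frac{255}{2} - \frac{128 + r}{2 \left(-100 + r\right)}$)
$T + J{\left(u{\left(j \right)} \right)} = 237136022872 + \frac{2 \left(6343 - 768\right)}{-100 + 12} = 237136022872 + \frac{2 \left(6343 - 768\right)}{-88} = 237136022872 + 2 \left(- \frac{1}{88}\right) 5575 = 237136022872 - \frac{5575}{44} = \frac{10433985000793}{44}$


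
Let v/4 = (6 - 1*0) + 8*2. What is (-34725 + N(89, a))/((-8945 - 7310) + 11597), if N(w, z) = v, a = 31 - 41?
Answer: 34637/4658 ≈ 7.4360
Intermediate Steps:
a = -10
v = 88 (v = 4*((6 - 1*0) + 8*2) = 4*((6 + 0) + 16) = 4*(6 + 16) = 4*22 = 88)
N(w, z) = 88
(-34725 + N(89, a))/((-8945 - 7310) + 11597) = (-34725 + 88)/((-8945 - 7310) + 11597) = -34637/(-16255 + 11597) = -34637/(-4658) = -34637*(-1/4658) = 34637/4658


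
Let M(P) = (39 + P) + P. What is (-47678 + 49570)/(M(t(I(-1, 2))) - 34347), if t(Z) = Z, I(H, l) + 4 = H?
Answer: -946/17159 ≈ -0.055131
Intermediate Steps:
I(H, l) = -4 + H
M(P) = 39 + 2*P
(-47678 + 49570)/(M(t(I(-1, 2))) - 34347) = (-47678 + 49570)/((39 + 2*(-4 - 1)) - 34347) = 1892/((39 + 2*(-5)) - 34347) = 1892/((39 - 10) - 34347) = 1892/(29 - 34347) = 1892/(-34318) = 1892*(-1/34318) = -946/17159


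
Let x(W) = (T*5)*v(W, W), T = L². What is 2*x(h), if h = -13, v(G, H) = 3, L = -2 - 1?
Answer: 270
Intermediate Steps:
L = -3
T = 9 (T = (-3)² = 9)
x(W) = 135 (x(W) = (9*5)*3 = 45*3 = 135)
2*x(h) = 2*135 = 270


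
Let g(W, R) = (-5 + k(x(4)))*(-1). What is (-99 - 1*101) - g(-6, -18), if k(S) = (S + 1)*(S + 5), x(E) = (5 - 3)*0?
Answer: -200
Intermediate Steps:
x(E) = 0 (x(E) = 2*0 = 0)
k(S) = (1 + S)*(5 + S)
g(W, R) = 0 (g(W, R) = (-5 + (5 + 0² + 6*0))*(-1) = (-5 + (5 + 0 + 0))*(-1) = (-5 + 5)*(-1) = 0*(-1) = 0)
(-99 - 1*101) - g(-6, -18) = (-99 - 1*101) - 1*0 = (-99 - 101) + 0 = -200 + 0 = -200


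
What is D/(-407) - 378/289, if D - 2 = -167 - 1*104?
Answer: -76105/117623 ≈ -0.64703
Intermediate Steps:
D = -269 (D = 2 + (-167 - 1*104) = 2 + (-167 - 104) = 2 - 271 = -269)
D/(-407) - 378/289 = -269/(-407) - 378/289 = -269*(-1/407) - 378*1/289 = 269/407 - 378/289 = -76105/117623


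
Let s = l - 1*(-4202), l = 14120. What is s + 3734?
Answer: 22056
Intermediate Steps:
s = 18322 (s = 14120 - 1*(-4202) = 14120 + 4202 = 18322)
s + 3734 = 18322 + 3734 = 22056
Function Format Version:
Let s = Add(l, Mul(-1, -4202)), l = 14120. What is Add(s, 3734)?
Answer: 22056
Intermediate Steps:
s = 18322 (s = Add(14120, Mul(-1, -4202)) = Add(14120, 4202) = 18322)
Add(s, 3734) = Add(18322, 3734) = 22056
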